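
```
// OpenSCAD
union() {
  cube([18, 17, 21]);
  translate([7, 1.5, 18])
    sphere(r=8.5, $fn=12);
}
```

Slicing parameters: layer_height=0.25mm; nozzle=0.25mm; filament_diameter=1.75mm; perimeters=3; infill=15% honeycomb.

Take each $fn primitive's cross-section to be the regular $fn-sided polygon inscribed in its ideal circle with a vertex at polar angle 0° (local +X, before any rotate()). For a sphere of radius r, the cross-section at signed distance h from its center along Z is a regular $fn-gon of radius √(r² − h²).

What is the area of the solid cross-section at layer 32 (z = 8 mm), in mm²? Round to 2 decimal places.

At z = 8 mm: the cube is present — its section is the full 18×17 rectangle (area 306.00 mm²); the sphere at (7, 1.5) is not intersected at this z (|z−center|=10.000 > r=8.5); Combining (union): only the 18×17 cube is present, so the union is just that shape — area = 306.00 mm². Overall, the cross-section is a single solid region. Net area = 306.00 mm².

306.00 mm²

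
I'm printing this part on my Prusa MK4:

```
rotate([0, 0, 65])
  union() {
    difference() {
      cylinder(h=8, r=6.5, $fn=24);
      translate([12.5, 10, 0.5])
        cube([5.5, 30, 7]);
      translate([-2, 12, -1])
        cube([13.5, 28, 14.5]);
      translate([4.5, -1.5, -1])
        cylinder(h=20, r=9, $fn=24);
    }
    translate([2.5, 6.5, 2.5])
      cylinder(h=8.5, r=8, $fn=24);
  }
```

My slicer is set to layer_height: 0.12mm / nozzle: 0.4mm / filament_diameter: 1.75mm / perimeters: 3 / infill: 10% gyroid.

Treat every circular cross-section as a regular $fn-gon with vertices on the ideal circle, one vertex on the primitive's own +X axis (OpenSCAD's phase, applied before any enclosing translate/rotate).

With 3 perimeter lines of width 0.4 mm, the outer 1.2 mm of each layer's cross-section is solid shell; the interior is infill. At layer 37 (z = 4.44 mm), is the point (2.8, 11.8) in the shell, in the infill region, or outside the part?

outside

At z = 4.44 mm: the r=6.5 cylinder contributes a regular 24-gon of circumradius 6.5; the cube at (12.5, 10) is present — its section is the full 5.5×30 rectangle; the 13.5×28 cube at (-2, 12) contributes its full rectangle; the r=9 cylinder at (4.5, -1.5) gives a regular 24-gon of circumradius 9 (constant along its height); Taking the first minus the rest: starting from the r=6.5 cylinder, the 5.5×30 cube at (12.5, 10) misses the remaining region (no effect); the 13.5×28 cube at (-2, 12) misses the remaining region (no effect); the r=9 cylinder at (4.5, -1.5) partially overlaps it — only the 108.73 mm² overlap (of its 251.57 mm²) is removed, clipping the outline — 1 connected region; the cylinder at (2.5, 6.5): section is a regular 24-gon, circumradius r=8; Taking the union: the regions partially overlap (shared area 8.39 mm²), so overlapping operands fuse into one piece — 1 connected region; (rotated 65° about Z; rotation is an isometry so areas/perimeters/island counts are preserved). Overall, the cross-section is a single solid region. Undo the 65° rotation: the query point maps to (11.878, 2.449) in the un-rotated model frame. The nearest boundary edge runs (10.23, 4.43)→(9.43, 2.50); distance from the point to it = 2.28 mm. The point is not inside any of the regions above, so it lies outside the cross-section (2.28 mm from the nearest boundary).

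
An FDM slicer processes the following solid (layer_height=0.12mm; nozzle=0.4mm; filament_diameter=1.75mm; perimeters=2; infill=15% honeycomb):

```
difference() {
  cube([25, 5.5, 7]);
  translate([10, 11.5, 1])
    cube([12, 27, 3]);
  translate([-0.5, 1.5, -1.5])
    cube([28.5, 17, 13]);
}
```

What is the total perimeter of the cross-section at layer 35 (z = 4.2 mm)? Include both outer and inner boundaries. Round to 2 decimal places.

53.00 mm

At z = 4.2 mm: the cube is present — its section is the full 25×5.5 rectangle (perimeter 61.00 mm); the cube at (10, 11.5) does not reach this height (z outside [1, 4]); the 28.5×17 cube at (-0.5, 1.5) contributes its full rectangle (perimeter 91.00 mm); Taking the first minus the rest: starting from the 25×5.5 cube, the 28.5×17 cube at (-0.5, 1.5) partially overlaps it — only the 100.00 mm² overlap (of its 484.50 mm²) is removed, clipping the outline — boundary = 53.00 mm. Overall, the cross-section is a single solid region. Total boundary length (outer) = 53.00 mm.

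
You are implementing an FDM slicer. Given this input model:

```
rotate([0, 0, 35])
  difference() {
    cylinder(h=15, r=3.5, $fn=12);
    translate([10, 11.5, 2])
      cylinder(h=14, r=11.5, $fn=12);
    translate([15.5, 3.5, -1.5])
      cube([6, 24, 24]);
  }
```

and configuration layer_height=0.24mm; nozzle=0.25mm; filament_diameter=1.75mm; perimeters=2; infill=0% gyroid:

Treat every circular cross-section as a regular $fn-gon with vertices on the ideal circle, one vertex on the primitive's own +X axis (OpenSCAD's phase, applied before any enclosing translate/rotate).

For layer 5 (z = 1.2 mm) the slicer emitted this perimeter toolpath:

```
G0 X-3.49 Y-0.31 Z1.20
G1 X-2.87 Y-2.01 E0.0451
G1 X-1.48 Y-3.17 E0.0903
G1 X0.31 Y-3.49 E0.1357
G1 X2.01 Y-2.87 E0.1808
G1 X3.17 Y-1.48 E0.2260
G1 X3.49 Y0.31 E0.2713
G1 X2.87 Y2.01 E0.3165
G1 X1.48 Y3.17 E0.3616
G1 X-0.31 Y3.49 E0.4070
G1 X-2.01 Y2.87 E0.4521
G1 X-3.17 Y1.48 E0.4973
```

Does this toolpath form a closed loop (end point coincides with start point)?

Start point (G0): (-3.49, -0.31). End point (last G1): the path does not return to the start — open.

no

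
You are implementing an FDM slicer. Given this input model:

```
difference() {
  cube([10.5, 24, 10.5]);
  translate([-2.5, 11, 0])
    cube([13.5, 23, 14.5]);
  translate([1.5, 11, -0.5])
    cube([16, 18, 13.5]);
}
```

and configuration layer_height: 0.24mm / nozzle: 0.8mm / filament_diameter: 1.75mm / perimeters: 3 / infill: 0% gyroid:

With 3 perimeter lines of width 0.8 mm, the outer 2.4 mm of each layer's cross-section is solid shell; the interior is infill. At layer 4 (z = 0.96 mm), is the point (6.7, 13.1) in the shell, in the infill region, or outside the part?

At z = 0.96 mm: the 10.5×24 cube contributes its full rectangle; the cube at (-2.5, 11) is present — its section is the full 13.5×23 rectangle; the 16×18 cube at (1.5, 11) contributes its full rectangle; Taking the first minus the rest: starting from the 10.5×24 cube, the 13.5×23 cube at (-2.5, 11) partially overlaps it — only the 136.50 mm² overlap (of its 310.50 mm²) is removed, clipping the outline; the 16×18 cube at (1.5, 11) misses the remaining region (no effect) — 1 connected region. Overall, the cross-section is a single solid region. The nearest boundary edge runs (1.50, 11.00)→(10.50, 11.00); distance from the point to it = 2.10 mm. The point is not inside any of the regions above, so it lies outside the cross-section (2.10 mm from the nearest boundary).

outside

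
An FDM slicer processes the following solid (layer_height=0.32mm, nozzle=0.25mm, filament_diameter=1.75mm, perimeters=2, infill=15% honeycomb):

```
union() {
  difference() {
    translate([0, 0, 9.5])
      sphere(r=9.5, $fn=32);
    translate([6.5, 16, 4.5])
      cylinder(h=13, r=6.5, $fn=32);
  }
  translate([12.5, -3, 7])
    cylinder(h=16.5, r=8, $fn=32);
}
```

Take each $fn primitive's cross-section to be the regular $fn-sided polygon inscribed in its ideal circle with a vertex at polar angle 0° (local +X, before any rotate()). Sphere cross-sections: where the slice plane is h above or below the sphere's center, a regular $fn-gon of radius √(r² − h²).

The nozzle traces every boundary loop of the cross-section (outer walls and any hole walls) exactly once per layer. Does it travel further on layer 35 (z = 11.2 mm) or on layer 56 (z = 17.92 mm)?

Layer 35 (z = 11.2): the sphere: section is a regular 32-gon, circumradius = √(r²−h²) = √(9.5²−1.7²) = 9.347 (perimeter = 2·32·9.347·sin(180°/32) = 58.63 mm); the cylinder at (6.5, 16): section is a regular 32-gon, circumradius r=6.5 (perimeter = 2·32·6.500·sin(180°/32) = 40.78 mm); Subtracting the remaining from the first: starting from the r=9.5 sphere, the r=6.5 cylinder at (6.5, 16) misses the remaining region (no effect) — boundary = 58.63 mm; the cylinder at (12.5, -3): section is a regular 32-gon, circumradius r=8 (perimeter = 2·32·8.000·sin(180°/32) = 50.18 mm); Merging all regions: the regions partially overlap (shared area 35.04 mm²), so the edge portions inside another operand are dropped and the merged outline is re-measured after clipping — boundary = 83.54 mm. So its perimeter = 83.54 mm. Layer 56 (z = 17.92): the r=9.5 sphere contributes a regular 32-gon of circumradius √(9.5²−8.42²) = 4.399 (perimeter = 2·32·4.399·sin(180°/32) = 27.60 mm); the cylinder at (6.5, 16) is absent (z outside [4.5, 17.5]); Taking the first minus the rest: none of the subtracted shapes is present at this height, so the r=9.5 sphere is unchanged — boundary = 27.60 mm; the r=8 cylinder at (12.5, -3) gives a regular 32-gon of circumradius 8 (constant along its height) (perimeter = 2·32·8.000·sin(180°/32) = 50.18 mm); Taking the union: the 2 present regions are separate (no shared area or edge), so areas and boundary lengths simply add and each stays a separate island — boundary = 77.78 mm. So its perimeter = 77.78 mm. Layer 35 is larger (83.54 vs 77.78 mm).

layer 35 (z = 11.2 mm)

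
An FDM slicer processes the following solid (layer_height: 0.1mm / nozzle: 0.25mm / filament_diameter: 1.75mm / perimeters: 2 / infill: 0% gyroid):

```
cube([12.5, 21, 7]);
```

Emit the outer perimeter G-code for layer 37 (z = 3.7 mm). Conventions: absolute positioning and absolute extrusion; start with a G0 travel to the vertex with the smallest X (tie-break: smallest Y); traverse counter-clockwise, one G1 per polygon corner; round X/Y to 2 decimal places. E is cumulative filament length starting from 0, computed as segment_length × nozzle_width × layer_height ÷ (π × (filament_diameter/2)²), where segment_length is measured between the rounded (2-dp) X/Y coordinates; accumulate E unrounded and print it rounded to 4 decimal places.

G0 X0.00 Y0.00 Z3.70
G1 X12.50 Y0.00 E0.1299
G1 X12.50 Y21.00 E0.3482
G1 X0.00 Y21.00 E0.4781
G1 X0.00 Y0.00 E0.6964

At z = 3.7 mm: the cube is present — its section is the full 12.5×21 rectangle. The outline is a single polygon with 4 vertices. Extrusion per mm of travel: 0.25 × 0.1 / (π × 0.875²) = 0.010394. Accumulating E over each segment gives final E = 0.6964.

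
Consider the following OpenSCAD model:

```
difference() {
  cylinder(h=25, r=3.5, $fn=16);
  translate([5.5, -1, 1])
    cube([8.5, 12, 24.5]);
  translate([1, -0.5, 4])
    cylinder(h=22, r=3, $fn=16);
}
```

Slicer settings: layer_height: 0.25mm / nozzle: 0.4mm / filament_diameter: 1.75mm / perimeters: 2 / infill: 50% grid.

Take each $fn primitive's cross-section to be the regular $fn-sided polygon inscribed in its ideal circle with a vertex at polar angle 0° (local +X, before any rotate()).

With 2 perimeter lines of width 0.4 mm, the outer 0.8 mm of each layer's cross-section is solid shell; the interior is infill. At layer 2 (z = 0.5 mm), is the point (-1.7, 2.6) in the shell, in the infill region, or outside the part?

At z = 0.5 mm: the r=3.5 cylinder gives a regular 16-gon of circumradius 3.5 (constant along its height); the cube at (5.5, -1) does not reach this height (z outside [1, 25.5]); the cylinder at (1, -0.5) does not reach this height (z outside [4, 26]); Taking the first minus the rest: none of the subtracted shapes is present at this height, so the r=3.5 cylinder is unchanged — 1 connected region. Overall, the cross-section is a single solid region. The nearest boundary edge runs (-1.34, 3.23)→(-2.47, 2.47); distance from the point to it = 0.33 mm. The point is inside the cross-section, 0.33 mm from the nearest boundary — within the 0.8 mm shell band (2 × 0.4).

shell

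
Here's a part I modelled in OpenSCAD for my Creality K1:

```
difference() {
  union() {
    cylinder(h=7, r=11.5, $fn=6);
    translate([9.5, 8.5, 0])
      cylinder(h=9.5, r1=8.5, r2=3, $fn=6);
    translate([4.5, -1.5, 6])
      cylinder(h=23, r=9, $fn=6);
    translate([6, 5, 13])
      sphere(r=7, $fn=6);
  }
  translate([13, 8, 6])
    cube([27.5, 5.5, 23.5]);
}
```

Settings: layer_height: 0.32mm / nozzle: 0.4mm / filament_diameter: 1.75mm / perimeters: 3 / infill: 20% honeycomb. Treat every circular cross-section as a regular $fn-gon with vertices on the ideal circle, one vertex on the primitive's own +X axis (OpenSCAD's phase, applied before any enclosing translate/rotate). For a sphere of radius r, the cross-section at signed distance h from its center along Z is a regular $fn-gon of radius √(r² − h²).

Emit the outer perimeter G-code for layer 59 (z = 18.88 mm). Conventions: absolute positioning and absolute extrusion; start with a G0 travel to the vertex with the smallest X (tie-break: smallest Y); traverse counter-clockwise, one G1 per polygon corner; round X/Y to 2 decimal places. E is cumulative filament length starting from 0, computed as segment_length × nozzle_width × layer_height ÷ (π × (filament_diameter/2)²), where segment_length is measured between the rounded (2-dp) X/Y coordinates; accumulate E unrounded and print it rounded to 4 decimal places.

G0 X-4.50 Y-1.50 Z18.88
G1 X0.00 Y-9.29 E0.4788
G1 X9.00 Y-9.29 E0.9577
G1 X13.50 Y-1.50 E1.4364
G1 X9.77 Y4.96 E1.8334
G1 X9.80 Y5.00 E1.8361
G1 X7.90 Y8.29 E2.0383
G1 X4.10 Y8.29 E2.2405
G1 X2.95 Y6.29 E2.3633
G1 X0.00 Y6.29 E2.5202
G1 X-4.50 Y-1.50 E2.9990

At z = 18.88 mm: the cylinder is not intersected at this z (z outside [0, 7]); the cone at (9.5, 8.5) is absent (z outside [0, 9.5]); the r=9 cylinder at (4.5, -1.5) gives a regular 6-gon of circumradius 9 (constant along its height); the sphere at (6, 5): section is a regular 6-gon, circumradius = √(r²−h²) = √(7²−5.88²) = 3.798; Merging all regions: the regions partially overlap (shared area 27.54 mm²), so overlapping operands fuse into one piece — 1 connected region; the cube at (13, 8) is present — its section is the full 27.5×5.5 rectangle; Subtracting the remaining from the first: starting from the result so far, the 27.5×5.5 cube at (13, 8) misses the remaining region (no effect) — 1 connected region. The outline is a single polygon with 10 vertices. Extrusion per mm of travel: 0.4 × 0.32 / (π × 0.875²) = 0.053216. Accumulating E over each segment gives final E = 2.9990.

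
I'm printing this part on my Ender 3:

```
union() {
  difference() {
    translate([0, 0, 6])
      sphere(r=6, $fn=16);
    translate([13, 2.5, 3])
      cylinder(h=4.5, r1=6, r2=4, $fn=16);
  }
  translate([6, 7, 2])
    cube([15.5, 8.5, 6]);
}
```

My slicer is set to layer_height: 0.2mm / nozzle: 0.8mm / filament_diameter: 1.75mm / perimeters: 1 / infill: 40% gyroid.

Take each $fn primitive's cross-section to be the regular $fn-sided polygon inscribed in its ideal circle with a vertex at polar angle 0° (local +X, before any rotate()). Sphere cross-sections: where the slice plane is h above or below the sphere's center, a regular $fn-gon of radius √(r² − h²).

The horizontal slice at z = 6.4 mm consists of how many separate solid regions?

2

At z = 6.4 mm: the r=6 sphere slices to a regular 16-gon of circumradius 5.987 (√(r²−h²) with h=0.4 from center); the cone at (13, 2.5) (r1=6→r2=4) has section circumradius 4.489 here — a regular 16-gon; Taking the first minus the rest: starting from the r=6 sphere, the cone at (13, 2.5) misses the remaining region (no effect) — 1 connected region; the 15.5×8.5 cube at (6, 7) contributes its full rectangle; Merging all regions: the 2 present regions are separate (no shared area or edge), so areas and boundary lengths simply add and each stays a separate island — 2 connected regions. The result has 2 disconnected regions.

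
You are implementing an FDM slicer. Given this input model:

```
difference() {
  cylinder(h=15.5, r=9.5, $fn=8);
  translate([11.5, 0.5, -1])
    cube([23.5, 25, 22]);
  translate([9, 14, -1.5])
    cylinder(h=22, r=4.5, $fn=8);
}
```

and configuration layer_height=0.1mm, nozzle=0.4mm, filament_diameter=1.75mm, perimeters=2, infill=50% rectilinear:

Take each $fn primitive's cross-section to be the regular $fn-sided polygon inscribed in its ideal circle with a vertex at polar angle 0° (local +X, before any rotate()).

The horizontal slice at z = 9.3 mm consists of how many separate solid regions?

At z = 9.3 mm: the cylinder: section is a regular 8-gon, circumradius r=9.5; the 23.5×25 cube at (11.5, 0.5) contributes its full rectangle; the cylinder at (9, 14): section is a regular 8-gon, circumradius r=4.5; After the difference (first − rest): starting from the r=9.5 cylinder, the 23.5×25 cube at (11.5, 0.5) misses the remaining region (no effect); the r=4.5 cylinder at (9, 14) misses the remaining region (no effect) — 1 connected region. The result has 1 disconnected region.

1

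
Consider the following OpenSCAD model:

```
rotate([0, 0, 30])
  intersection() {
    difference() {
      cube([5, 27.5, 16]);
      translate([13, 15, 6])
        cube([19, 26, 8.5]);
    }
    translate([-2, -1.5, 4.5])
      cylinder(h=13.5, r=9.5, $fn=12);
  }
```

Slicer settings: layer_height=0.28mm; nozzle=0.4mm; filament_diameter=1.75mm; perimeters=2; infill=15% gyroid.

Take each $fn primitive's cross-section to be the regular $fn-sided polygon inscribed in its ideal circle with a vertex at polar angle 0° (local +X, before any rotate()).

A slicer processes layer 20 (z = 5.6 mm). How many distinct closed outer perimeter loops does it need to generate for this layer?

1

At z = 5.6 mm: the cube (footprint 5×27.5) is included at this height; the cube at (13, 15) is absent (z outside [6, 14.5]); Taking the first minus the rest: none of the subtracted shapes is present at this height, so the 5×27.5 cube is unchanged — 1 connected region; the cylinder at (-2, -1.5): section is a regular 12-gon, circumradius r=9.5; Taking the intersection: the r=9.5 cylinder at (-2, -1.5) partially overlaps that combined region; clipping to the common part keeps 32.12 mm² — 1 connected region; (rotated 30° about Z; rotation is an isometry so areas/perimeters/island counts are preserved). The result has 1 disconnected region.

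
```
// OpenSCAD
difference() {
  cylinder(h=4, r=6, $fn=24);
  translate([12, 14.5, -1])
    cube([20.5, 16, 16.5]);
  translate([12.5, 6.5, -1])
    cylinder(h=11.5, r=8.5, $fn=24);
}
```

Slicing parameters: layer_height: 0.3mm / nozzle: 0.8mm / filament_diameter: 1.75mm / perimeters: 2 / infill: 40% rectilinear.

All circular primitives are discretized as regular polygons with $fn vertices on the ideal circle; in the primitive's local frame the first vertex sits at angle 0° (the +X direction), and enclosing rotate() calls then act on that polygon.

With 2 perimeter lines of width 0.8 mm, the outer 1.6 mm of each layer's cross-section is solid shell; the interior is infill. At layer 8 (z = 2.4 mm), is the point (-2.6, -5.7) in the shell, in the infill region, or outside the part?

outside

At z = 2.4 mm: the r=6 cylinder gives a regular 24-gon of circumradius 6 (constant along its height); the 20.5×16 cube at (12, 14.5) contributes its full rectangle; the r=8.5 cylinder at (12.5, 6.5) contributes a regular 24-gon of circumradius 8.5; Taking the first minus the rest: starting from the r=6 cylinder, the 20.5×16 cube at (12, 14.5) misses the remaining region (no effect); the r=8.5 cylinder at (12.5, 6.5) partially overlaps it — only the 0.65 mm² overlap (of its 224.40 mm²) is removed, clipping the outline — 1 connected region. Overall, the cross-section is a single solid region. The nearest boundary edge runs (-1.55, -5.80)→(-3.00, -5.20); distance from the point to it = 0.31 mm. The point is not inside any of the regions above, so it lies outside the cross-section (0.31 mm from the nearest boundary).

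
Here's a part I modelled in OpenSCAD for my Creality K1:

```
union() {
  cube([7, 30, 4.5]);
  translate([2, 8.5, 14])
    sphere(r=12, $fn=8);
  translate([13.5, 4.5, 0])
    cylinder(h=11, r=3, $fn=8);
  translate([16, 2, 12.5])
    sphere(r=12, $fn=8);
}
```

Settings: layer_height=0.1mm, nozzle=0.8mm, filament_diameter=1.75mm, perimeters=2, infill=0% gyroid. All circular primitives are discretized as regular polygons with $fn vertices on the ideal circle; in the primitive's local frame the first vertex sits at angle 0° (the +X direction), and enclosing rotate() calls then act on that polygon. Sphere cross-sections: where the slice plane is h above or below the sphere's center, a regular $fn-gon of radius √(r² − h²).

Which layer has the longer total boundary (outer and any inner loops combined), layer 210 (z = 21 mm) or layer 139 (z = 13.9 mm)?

Layer 210 (z = 21): the cube is absent (z outside [0, 4.5]); the r=12 sphere at (2, 8.5) slices to a regular 8-gon of circumradius 9.747 (√(r²−h²) with h=7 from center) (perimeter = 2·8·9.747·sin(180°/8) = 59.68 mm); the cylinder at (13.5, 4.5) does not reach this height (z outside [0, 11]); the sphere at (16, 2): section is a regular 8-gon, circumradius = √(r²−h²) = √(12²−8.5²) = 8.471 (perimeter = 2·8·8.471·sin(180°/8) = 51.86 mm); Taking the union: the regions partially overlap (shared area 10.49 mm²), so the edge portions inside another operand are dropped and the merged outline is re-measured after clipping — boundary = 93.62 mm. So its perimeter = 93.62 mm. Layer 139 (z = 13.9): the cube is not intersected at this z (z outside [0, 4.5]); the r=12 sphere at (2, 8.5) slices to a regular 8-gon of circumradius 12.000 (√(r²−h²) with h=0.1 from center) (perimeter = 2·8·12.000·sin(180°/8) = 73.47 mm); the cylinder at (13.5, 4.5) is not intersected at this z (z outside [0, 11]); the sphere at (16, 2): section is a regular 8-gon, circumradius = √(r²−h²) = √(12²−1.4²) = 11.918 (perimeter = 2·8·11.918·sin(180°/8) = 72.97 mm); Merging all regions: the regions partially overlap (shared area 83.17 mm²), so the edge portions inside another operand are dropped and the merged outline is re-measured after clipping — boundary = 109.26 mm. So its perimeter = 109.26 mm. Layer 139 is larger (109.26 vs 93.62 mm).

layer 139 (z = 13.9 mm)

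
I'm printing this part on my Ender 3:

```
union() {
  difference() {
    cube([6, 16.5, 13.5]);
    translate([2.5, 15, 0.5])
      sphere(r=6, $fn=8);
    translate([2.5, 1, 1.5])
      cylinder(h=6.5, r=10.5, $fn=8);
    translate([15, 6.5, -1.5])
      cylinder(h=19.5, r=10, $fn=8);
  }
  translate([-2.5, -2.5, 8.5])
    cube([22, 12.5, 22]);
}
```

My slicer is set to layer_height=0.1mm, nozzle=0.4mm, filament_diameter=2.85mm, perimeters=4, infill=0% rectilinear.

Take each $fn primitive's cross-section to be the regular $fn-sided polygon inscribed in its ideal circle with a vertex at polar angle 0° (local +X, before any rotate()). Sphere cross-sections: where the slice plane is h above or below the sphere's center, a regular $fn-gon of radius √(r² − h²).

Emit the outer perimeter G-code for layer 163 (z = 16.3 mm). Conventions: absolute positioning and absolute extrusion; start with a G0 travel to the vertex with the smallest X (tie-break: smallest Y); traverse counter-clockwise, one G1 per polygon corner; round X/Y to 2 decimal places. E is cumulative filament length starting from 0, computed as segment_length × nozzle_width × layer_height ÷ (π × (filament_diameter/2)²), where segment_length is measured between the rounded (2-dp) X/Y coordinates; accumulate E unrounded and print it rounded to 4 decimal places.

At z = 16.3 mm: the cube is not intersected at this z (z outside [0, 13.5]); the sphere at (2.5, 15) does not reach this height (|z−center|=15.800 > r=6); the cylinder at (2.5, 1) is not intersected at this z (z outside [1.5, 8]); the r=10 cylinder at (15, 6.5) contributes a regular 8-gon of circumradius 10; Taking the first minus the rest: the first operand is absent here, so nothing remains; the 22×12.5 cube at (-2.5, -2.5) contributes its full rectangle; Taking the union: only the 22×12.5 cube at (-2.5, -2.5) is present, so the union is just that shape — 1 connected region. The outline is a single polygon with 4 vertices. Extrusion per mm of travel: 0.4 × 0.1 / (π × 1.425²) = 0.006270. Accumulating E over each segment gives final E = 0.4326.

G0 X-2.50 Y-2.50 Z16.30
G1 X19.50 Y-2.50 E0.1379
G1 X19.50 Y10.00 E0.2163
G1 X-2.50 Y10.00 E0.3543
G1 X-2.50 Y-2.50 E0.4326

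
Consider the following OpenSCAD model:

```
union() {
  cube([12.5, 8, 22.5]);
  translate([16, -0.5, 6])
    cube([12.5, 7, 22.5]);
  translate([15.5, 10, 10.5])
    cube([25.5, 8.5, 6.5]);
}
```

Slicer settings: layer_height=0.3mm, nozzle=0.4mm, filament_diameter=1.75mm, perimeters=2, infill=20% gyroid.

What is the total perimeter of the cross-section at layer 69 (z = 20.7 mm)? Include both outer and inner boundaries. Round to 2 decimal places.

At z = 20.7 mm: the 12.5×8 cube contributes its full rectangle (perimeter 41.00 mm); the cube at (16, -0.5) is present — its section is the full 12.5×7 rectangle (perimeter 39.00 mm); the cube at (15.5, 10) does not reach this height (z outside [10.5, 17]); Combining (union): the 2 present regions are separate (no shared area or edge), so areas and boundary lengths simply add and each stays a separate island — boundary = 80.00 mm. Overall, the cross-section has 2 separate islands. Total boundary length (outer) = 80.00 mm.

80.00 mm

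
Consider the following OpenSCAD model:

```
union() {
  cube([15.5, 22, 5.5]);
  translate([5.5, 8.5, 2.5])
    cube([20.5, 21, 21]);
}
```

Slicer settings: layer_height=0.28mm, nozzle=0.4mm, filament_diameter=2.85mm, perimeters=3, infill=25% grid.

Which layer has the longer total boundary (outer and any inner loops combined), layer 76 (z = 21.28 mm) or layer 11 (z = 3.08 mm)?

layer 11 (z = 3.08 mm)

Layer 76 (z = 21.28): the cube does not reach this height (z outside [0, 5.5]); the cube at (5.5, 8.5) (footprint 20.5×21) is included at this height (perimeter 83.00 mm); Taking the union: only the 20.5×21 cube at (5.5, 8.5) is present, so the union is just that shape — boundary = 83.00 mm. So its perimeter = 83.00 mm. Layer 11 (z = 3.08): the cube is present — its section is the full 15.5×22 rectangle (perimeter 75.00 mm); the cube at (5.5, 8.5) is present — its section is the full 20.5×21 rectangle (perimeter 83.00 mm); Combining (union): the regions partially overlap (shared area 135.00 mm²), so the edge portions inside another operand are dropped and the merged outline is re-measured after clipping — boundary = 111.00 mm. So its perimeter = 111.00 mm. Layer 11 is larger (111.00 vs 83.00 mm).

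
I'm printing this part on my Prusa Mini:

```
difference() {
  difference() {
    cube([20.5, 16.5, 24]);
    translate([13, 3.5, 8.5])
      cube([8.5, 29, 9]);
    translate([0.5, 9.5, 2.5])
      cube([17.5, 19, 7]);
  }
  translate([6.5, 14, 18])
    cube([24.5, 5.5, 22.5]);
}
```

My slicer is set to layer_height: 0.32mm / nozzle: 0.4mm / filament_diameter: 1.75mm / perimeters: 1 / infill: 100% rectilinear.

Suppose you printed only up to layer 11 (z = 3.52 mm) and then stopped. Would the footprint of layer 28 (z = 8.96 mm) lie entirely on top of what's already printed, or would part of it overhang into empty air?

entirely on top

Compare the two slices. At z = 3.52: the cube is present — its section is the full 20.5×16.5 rectangle (area 338.25 mm²); the cube at (13, 3.5) is not intersected at this z (z outside [8.5, 17.5]); the cube at (0.5, 9.5) (footprint 17.5×19) is included at this height (area 332.50 mm²); After the difference (first − rest): starting from the 20.5×16.5 cube (338.25 mm²), the 17.5×19 cube at (0.5, 9.5) partially overlaps it — only the 122.50 mm² overlap (of its 332.50 mm²) is removed, clipping the outline — area = 215.75 mm²; the cube at (6.5, 14) does not reach this height (z outside [18, 40.5]); Subtracting the remaining from the first: none of the subtracted shapes is present at this height, so the result so far is unchanged — area = 215.75 mm². At z = 8.96: the 20.5×16.5 cube contributes its full rectangle (area 338.25 mm²); the cube at (13, 3.5) is present — its section is the full 8.5×29 rectangle (area 246.50 mm²); the cube at (0.5, 9.5) is present — its section is the full 17.5×19 rectangle (area 332.50 mm²); After the difference (first − rest): starting from the 20.5×16.5 cube (338.25 mm²), the 8.5×29 cube at (13, 3.5) partially overlaps it — only the 97.50 mm² overlap (of its 246.50 mm²) is removed, clipping the outline; the 17.5×19 cube at (0.5, 9.5) partially overlaps it — only the 87.50 mm² overlap (of its 332.50 mm²) is removed, clipping the outline — area = 153.25 mm²; the cube at (6.5, 14) does not reach this height (z outside [18, 40.5]); Taking the first minus the rest: none of the subtracted shapes is present at this height, so the result so far is unchanged — area = 153.25 mm². Checking containment: the cross-section at z = 8.96 is a subset of the cross-section at z = 3.52.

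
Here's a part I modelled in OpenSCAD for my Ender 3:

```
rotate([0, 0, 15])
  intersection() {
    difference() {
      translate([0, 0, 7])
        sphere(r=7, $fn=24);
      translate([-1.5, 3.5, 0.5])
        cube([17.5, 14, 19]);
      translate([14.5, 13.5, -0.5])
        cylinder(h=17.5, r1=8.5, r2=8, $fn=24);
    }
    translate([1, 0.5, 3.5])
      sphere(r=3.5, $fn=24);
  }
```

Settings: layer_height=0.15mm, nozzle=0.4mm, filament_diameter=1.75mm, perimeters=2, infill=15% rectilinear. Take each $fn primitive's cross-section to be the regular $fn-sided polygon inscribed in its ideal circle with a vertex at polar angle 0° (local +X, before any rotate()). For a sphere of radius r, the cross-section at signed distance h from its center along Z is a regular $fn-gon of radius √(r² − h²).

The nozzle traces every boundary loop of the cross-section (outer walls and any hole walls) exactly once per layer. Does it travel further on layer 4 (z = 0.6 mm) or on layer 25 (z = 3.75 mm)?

layer 25 (z = 3.75 mm)

Layer 4 (z = 0.6): the r=7 sphere slices to a regular 24-gon of circumradius 2.835 (√(r²−h²) with h=6.4 from center) (perimeter = 2·24·2.835·sin(180°/24) = 17.77 mm); the cube at (-1.5, 3.5) (footprint 17.5×14) is included at this height (perimeter 63.00 mm); the cone at (14.5, 13.5): at t=0.063 of its height the radius interpolates to r₁+(r₂−r₁)t = 8.469, giving a regular 24-gon of that circumradius (perimeter = 2·24·8.469·sin(180°/24) = 53.06 mm); After the difference (first − rest): starting from the r=7 sphere, the 17.5×14 cube at (-1.5, 3.5) misses the remaining region (no effect); the cone at (14.5, 13.5) misses the remaining region (no effect) — boundary = 17.77 mm; the r=3.5 sphere at (1, 0.5) contributes a regular 24-gon of circumradius √(3.5²−2.9²) = 1.960 (perimeter = 2·24·1.960·sin(180°/24) = 12.28 mm); Keeping only the common overlap: the r=3.5 sphere at (1, 0.5) partially overlaps that combined region; clipping to the common part keeps 11.41 mm² — boundary = 12.05 mm; (rotated 15° about Z; rotation is an isometry so areas/perimeters/island counts are preserved). So its perimeter = 12.05 mm. Layer 25 (z = 3.75): the r=7 sphere slices to a regular 24-gon of circumradius 6.200 (√(r²−h²) with h=3.25 from center) (perimeter = 2·24·6.200·sin(180°/24) = 38.84 mm); the 17.5×14 cube at (-1.5, 3.5) contributes its full rectangle (perimeter 63.00 mm); the cone at (14.5, 13.5) (r1=8.5→r2=8) has section circumradius 8.379 here — a regular 24-gon (perimeter = 2·24·8.379·sin(180°/24) = 52.49 mm); Subtracting the remaining from the first: starting from the r=7 sphere, the 17.5×14 cube at (-1.5, 3.5) partially overlaps it — only the 13.39 mm² overlap (of its 245.00 mm²) is removed, clipping the outline; the cone at (14.5, 13.5) misses the remaining region (no effect) — boundary = 40.43 mm; the r=3.5 sphere at (1, 0.5) contributes a regular 24-gon of circumradius √(3.5²−0.25²) = 3.491 (perimeter = 2·24·3.491·sin(180°/24) = 21.87 mm); After intersecting: the r=3.5 sphere at (1, 0.5) partially overlaps the result so far; clipping to the common part keeps 36.74 mm² — boundary = 21.70 mm; (rotated 15° about Z; rotation is an isometry so areas/perimeters/island counts are preserved). So its perimeter = 21.70 mm. Layer 25 is larger (21.70 vs 12.05 mm).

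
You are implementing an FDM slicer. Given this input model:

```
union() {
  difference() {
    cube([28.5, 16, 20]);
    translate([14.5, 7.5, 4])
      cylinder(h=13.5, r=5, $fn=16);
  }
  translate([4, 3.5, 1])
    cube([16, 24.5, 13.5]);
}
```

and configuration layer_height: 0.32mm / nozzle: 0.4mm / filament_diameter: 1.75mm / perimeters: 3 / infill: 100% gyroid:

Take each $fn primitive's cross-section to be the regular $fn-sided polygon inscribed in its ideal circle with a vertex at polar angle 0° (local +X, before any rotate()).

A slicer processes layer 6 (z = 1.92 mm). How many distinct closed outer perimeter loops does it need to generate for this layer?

1

At z = 1.92 mm: the cube (footprint 28.5×16) is included at this height; the cylinder at (14.5, 7.5) does not reach this height (z outside [4, 17.5]); After the difference (first − rest): none of the subtracted shapes is present at this height, so the 28.5×16 cube is unchanged — 1 connected region; the cube at (4, 3.5) (footprint 16×24.5) is included at this height; Taking the union: the regions partially overlap (shared area 200.00 mm²), so overlapping operands fuse into one piece — 1 connected region. The result has 1 disconnected region.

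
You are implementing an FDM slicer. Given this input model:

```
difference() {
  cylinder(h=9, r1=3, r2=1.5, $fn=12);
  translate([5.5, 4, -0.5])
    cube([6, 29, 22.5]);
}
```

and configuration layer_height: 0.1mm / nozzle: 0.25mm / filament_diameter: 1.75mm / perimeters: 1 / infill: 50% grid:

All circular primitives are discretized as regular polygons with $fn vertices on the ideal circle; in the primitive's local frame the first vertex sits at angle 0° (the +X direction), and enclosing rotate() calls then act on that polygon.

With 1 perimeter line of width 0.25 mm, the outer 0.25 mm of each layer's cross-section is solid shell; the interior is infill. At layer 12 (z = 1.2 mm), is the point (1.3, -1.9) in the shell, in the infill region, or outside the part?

infill

At z = 1.2 mm: the cone contributes a regular 12-gon of circumradius 2.800 (interpolated between r1=3 and r2=1.5 at t=0.133); the cube at (5.5, 4) is present — its section is the full 6×29 rectangle; Taking the first minus the rest: starting from the cone, the 6×29 cube at (5.5, 4) misses the remaining region (no effect) — 1 connected region. Overall, the cross-section is a single solid region. The nearest boundary edge runs (2.42, -1.40)→(1.40, -2.42); distance from the point to it = 0.44 mm. The point is inside the cross-section and 0.44 mm from the nearest boundary — more than the 0.25 mm shell width (1 × 0.25), so it's in the infill interior.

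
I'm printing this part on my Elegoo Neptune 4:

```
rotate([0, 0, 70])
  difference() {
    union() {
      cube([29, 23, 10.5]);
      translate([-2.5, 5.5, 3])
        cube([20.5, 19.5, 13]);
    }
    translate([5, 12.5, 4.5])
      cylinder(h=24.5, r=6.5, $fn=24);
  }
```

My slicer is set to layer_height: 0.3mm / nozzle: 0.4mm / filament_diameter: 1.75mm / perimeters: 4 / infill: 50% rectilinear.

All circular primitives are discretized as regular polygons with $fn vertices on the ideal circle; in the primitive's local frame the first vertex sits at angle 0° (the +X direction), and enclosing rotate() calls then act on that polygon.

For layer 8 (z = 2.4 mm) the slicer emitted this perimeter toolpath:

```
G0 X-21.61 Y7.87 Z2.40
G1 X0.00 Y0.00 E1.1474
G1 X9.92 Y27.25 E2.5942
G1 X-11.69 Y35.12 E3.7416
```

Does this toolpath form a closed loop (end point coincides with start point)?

no

Start point (G0): (-21.61, 7.87). End point (last G1): the path does not return to the start — open.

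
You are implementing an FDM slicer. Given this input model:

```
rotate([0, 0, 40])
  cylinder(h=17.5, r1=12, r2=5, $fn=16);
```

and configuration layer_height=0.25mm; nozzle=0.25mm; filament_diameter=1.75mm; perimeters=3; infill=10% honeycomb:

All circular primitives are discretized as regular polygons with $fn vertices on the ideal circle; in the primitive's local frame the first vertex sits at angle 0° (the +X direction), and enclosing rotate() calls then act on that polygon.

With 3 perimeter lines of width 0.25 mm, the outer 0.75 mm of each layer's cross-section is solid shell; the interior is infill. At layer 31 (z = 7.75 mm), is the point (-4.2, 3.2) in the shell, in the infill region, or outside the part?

At z = 7.75 mm: the cone: at t=0.443 of its height the radius interpolates to r₁+(r₂−r₁)t = 8.900, giving a regular 16-gon of that circumradius; (whole slice rotated 40° about Z — lengths, areas and connectivity unchanged). Overall, the cross-section is a single solid region. Undo the 40° rotation: the query point maps to (-1.160, 5.151) in the un-rotated model frame. The nearest boundary edge runs (0.00, 8.90)→(-3.41, 8.22); distance from the point to it = 3.45 mm. The point is inside the cross-section and 3.45 mm from the nearest boundary — more than the 0.75 mm shell width (3 × 0.25), so it's in the infill interior.

infill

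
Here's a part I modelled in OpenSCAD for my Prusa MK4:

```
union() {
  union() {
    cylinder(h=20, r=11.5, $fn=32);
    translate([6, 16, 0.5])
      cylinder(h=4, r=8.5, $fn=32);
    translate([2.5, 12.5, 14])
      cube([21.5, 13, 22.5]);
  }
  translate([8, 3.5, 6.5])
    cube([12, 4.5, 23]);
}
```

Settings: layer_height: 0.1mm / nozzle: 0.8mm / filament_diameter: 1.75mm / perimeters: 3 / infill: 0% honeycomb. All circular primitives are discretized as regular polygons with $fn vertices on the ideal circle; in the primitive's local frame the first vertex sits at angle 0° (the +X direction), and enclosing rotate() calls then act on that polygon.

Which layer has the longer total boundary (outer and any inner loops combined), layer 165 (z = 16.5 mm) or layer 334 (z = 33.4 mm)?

layer 165 (z = 16.5 mm)

Layer 165 (z = 16.5): the r=11.5 cylinder contributes a regular 32-gon of circumradius 11.5 (perimeter = 2·32·11.500·sin(180°/32) = 72.14 mm); the cylinder at (6, 16) does not reach this height (z outside [0.5, 4.5]); the cube at (2.5, 12.5) (footprint 21.5×13) is included at this height (perimeter 69.00 mm); Merging all regions: the 2 present regions are separate (no shared area or edge), so areas and boundary lengths simply add and each stays a separate island — boundary = 141.14 mm; the cube at (8, 3.5) is present — its section is the full 12×4.5 rectangle (perimeter 33.00 mm); Merging all regions: the regions partially overlap (shared area 8.10 mm²), so the edge portions inside another operand are dropped and the merged outline is re-measured after clipping — boundary = 161.22 mm. So its perimeter = 161.22 mm. Layer 334 (z = 33.4): the cylinder does not reach this height (z outside [0, 20]); the cylinder at (6, 16) does not reach this height (z outside [0.5, 4.5]); the 21.5×13 cube at (2.5, 12.5) contributes its full rectangle (perimeter 69.00 mm); Combining (union): only the 21.5×13 cube at (2.5, 12.5) is present, so the union is just that shape — boundary = 69.00 mm; the cube at (8, 3.5) is not intersected at this z (z outside [6.5, 29.5]); Merging all regions: only that combined region is present, so the union is just that shape — boundary = 69.00 mm. So its perimeter = 69.00 mm. Layer 165 is larger (161.22 vs 69.00 mm).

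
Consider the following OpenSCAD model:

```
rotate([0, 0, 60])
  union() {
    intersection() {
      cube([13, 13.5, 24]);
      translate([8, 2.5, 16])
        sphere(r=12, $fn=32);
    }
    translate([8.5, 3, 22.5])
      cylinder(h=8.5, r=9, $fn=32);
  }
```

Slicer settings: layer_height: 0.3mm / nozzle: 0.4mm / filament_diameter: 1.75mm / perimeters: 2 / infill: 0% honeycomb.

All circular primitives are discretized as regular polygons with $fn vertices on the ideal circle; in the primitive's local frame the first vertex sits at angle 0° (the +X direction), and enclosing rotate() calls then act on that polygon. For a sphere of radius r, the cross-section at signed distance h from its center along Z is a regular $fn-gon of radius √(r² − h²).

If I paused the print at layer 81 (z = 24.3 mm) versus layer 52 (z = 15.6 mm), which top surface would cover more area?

layer 81 (z = 24.3 mm)

Layer 81 (z = 24.3): the cube is absent (z outside [0, 24]); the r=12 sphere at (8, 2.5) contributes a regular 32-gon of circumradius √(12²−8.3²) = 8.667 (area = (32/2)·8.667²·sin(360°/32) = 234.45 mm²); Keeping only the common overlap: at least one operand is absent at this height, so nothing remains; the r=9 cylinder at (8.5, 3) gives a regular 32-gon of circumradius 9 (constant along its height) (area = (32/2)·9.000²·sin(360°/32) = 252.84 mm²); Merging all regions: only the r=9 cylinder at (8.5, 3) is present, so the union is just that shape — area = 252.84 mm²; (rotated 60° about Z; rotation is an isometry so areas/perimeters/island counts are preserved). So its area = 252.84 mm². Layer 52 (z = 15.6): the cube (footprint 13×13.5) is included at this height (area 175.50 mm²); the sphere at (8, 2.5): section is a regular 32-gon, circumradius = √(r²−h²) = √(12²−0.4²) = 11.993 (area = (32/2)·11.993²·sin(360°/32) = 448.99 mm²); Keeping only the common overlap: the r=12 sphere at (8, 2.5) partially overlaps the 13×13.5 cube; clipping to the common part keeps 172.39 mm² — area = 172.39 mm²; the cylinder at (8.5, 3) is not intersected at this z (z outside [22.5, 31]); Merging all regions: only the result so far is present, so the union is just that shape — area = 172.39 mm²; (whole slice rotated 60° about Z — lengths, areas and connectivity unchanged). So its area = 172.39 mm². Layer 81 is larger (252.84 vs 172.39 mm²).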